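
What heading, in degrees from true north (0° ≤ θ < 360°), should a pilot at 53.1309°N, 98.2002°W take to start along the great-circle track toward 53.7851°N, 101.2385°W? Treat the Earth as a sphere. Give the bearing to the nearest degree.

291°

Δλ = -101.2385 − -98.2002 = -3.0383°.
θ = atan2( sin Δλ · cos φ₂ , cos φ₁ · sin φ₂ − sin φ₁ · cos φ₂ · cos Δλ )
  = atan2(-0.03132, 0.01208) = -68.902° → normalised to [0°, 360°): 291.098°.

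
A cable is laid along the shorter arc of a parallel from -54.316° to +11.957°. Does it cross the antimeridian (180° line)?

Signed shortest Δλ = ((11.957 − -54.316 + 180) mod 360) − 180 = 66.273°.
Going east by 66.273° from -54.316° reaches +11.957° without touching 180°.

No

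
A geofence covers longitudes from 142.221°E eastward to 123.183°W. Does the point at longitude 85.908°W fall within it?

Band width going east from +142.221° to -123.183°: ((-123.183 − 142.221) mod 360) = 94.596°.
Offset of -85.908° east of the west edge: ((-85.908 − 142.221) mod 360) = 131.871°.
131.871° > 94.596° ⇒ outside.

No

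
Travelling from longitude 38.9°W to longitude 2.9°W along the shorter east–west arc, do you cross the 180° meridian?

No

Signed shortest Δλ = ((-2.9 − -38.9 + 180) mod 360) − 180 = 36.0°.
Going east by 36.0° from -38.9° reaches -2.9° without touching 180°.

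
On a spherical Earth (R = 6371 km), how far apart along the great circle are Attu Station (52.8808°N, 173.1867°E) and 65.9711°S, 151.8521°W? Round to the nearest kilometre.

13543 km

Δλ = -151.8521 − 173.1867 = -325.0388°; wrapped into (−180°, 180°]: 34.9612°.
Δφ = -65.9711 − 52.8808 = -118.8519°.
a = sin²(Δφ/2) + cos φ₁ · cos φ₂ · sin²(Δλ/2) = 0.763446.
c = 2·atan2(√a, √(1−a)) = 2.12574 rad → d = 6371·c ≈ 13543.07 km.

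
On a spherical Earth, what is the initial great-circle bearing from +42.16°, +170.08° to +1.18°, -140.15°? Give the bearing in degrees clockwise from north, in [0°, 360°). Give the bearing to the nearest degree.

Δλ = -140.15 − 170.08 = -310.23°; wrapped into (−180°, 180°]: 49.77°.
θ = atan2( sin Δλ · cos φ₂ , cos φ₁ · sin φ₂ − sin φ₁ · cos φ₂ · cos Δλ )
  = atan2(0.76330, -0.41814) = 118.715° → normalised to [0°, 360°): 118.715°.

119°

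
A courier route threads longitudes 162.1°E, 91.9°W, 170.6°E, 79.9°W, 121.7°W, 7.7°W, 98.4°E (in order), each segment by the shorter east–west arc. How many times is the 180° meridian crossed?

Leg 1: +162.1° → -91.9°, shortest Δλ = 106.0° (east) — crosses 180°.
Leg 2: -91.9° → +170.6°, shortest Δλ = -97.5° (west) — crosses 180°.
Leg 3: +170.6° → -79.9°, shortest Δλ = 109.5° (east) — crosses 180°.
Leg 4: -79.9° → -121.7°, shortest Δλ = -41.8° (west) — does not cross 180°.
Leg 5: -121.7° → -7.7°, shortest Δλ = 114.0° (east) — does not cross 180°.
Leg 6: -7.7° → +98.4°, shortest Δλ = 106.1° (east) — does not cross 180°.
Total crossings: 3.

3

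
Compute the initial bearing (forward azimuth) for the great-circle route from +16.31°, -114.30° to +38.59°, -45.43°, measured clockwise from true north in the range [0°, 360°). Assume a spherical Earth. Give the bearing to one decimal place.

54.5°

Δλ = -45.43 − -114.30 = 68.87°.
θ = atan2( sin Δλ · cos φ₂ , cos φ₁ · sin φ₂ − sin φ₁ · cos φ₂ · cos Δλ )
  = atan2(0.72908, 0.51951) = 54.528° → normalised to [0°, 360°): 54.528°.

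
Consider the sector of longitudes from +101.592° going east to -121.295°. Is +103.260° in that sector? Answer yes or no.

Yes

Band width going east from +101.592° to -121.295°: ((-121.295 − 101.592) mod 360) = 137.113°.
Offset of +103.260° east of the west edge: ((103.260 − 101.592) mod 360) = 1.668°.
1.668° ≤ 137.113° ⇒ inside.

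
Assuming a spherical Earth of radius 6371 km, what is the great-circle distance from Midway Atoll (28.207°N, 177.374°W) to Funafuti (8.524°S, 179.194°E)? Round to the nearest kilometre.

Δλ = 179.194 − -177.374 = 356.568°; wrapped into (−180°, 180°]: -3.432°.
Δφ = -8.524 − 28.207 = -36.731°.
a = sin²(Δφ/2) + cos φ₁ · cos φ₂ · sin²(Δλ/2) = 0.100055.
c = 2·atan2(√a, √(1−a)) = 0.64369 rad → d = 6371·c ≈ 4100.92 km.

4101 km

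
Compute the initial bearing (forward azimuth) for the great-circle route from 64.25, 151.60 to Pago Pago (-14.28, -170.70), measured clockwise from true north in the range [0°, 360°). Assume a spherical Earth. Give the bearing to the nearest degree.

143°

Δλ = -170.70 − 151.60 = -322.30°; wrapped into (−180°, 180°]: 37.70°.
θ = atan2( sin Δλ · cos φ₂ , cos φ₁ · sin φ₂ − sin φ₁ · cos φ₂ · cos Δλ )
  = atan2(0.59263, -0.79779) = 143.394° → normalised to [0°, 360°): 143.394°.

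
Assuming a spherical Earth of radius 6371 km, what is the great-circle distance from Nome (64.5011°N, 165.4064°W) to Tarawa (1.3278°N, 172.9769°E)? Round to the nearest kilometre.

7239 km

Δλ = 172.9769 − -165.4064 = 338.3833°; wrapped into (−180°, 180°]: -21.6167°.
Δφ = 1.3278 − 64.5011 = -63.1733°.
a = sin²(Δφ/2) + cos φ₁ · cos φ₂ · sin²(Δλ/2) = 0.289488.
c = 2·atan2(√a, √(1−a)) = 1.13622 rad → d = 6371·c ≈ 7238.87 km.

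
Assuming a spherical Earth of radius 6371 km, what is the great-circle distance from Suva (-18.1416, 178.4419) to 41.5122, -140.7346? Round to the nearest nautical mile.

4239 nmi

Δλ = -140.7346 − 178.4419 = -319.1765°; wrapped into (−180°, 180°]: 40.8235°.
Δφ = 41.5122 − -18.1416 = 59.6538°.
a = sin²(Δφ/2) + cos φ₁ · cos φ₂ · sin²(Δλ/2) = 0.333944.
c = 2·atan2(√a, √(1−a)) = 1.23225 rad → d = 6371·c ≈ 7850.69 km ≈ 4239.03 nmi.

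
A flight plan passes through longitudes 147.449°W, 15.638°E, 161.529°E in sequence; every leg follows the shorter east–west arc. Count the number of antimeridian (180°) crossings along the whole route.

0

Leg 1: -147.449° → +15.638°, shortest Δλ = 163.087° (east) — does not cross 180°.
Leg 2: +15.638° → +161.529°, shortest Δλ = 145.891° (east) — does not cross 180°.
Total crossings: 0.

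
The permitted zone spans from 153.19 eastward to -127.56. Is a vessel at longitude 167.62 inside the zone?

Yes

Band width going east from +153.19° to -127.56°: ((-127.56 − 153.19) mod 360) = 79.25°.
Offset of +167.62° east of the west edge: ((167.62 − 153.19) mod 360) = 14.43°.
14.43° ≤ 79.25° ⇒ inside.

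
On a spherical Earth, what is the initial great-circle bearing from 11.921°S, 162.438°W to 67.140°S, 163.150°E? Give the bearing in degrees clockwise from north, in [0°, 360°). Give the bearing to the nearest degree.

195°

Δλ = 163.150 − -162.438 = 325.588°; wrapped into (−180°, 180°]: -34.412°.
θ = atan2( sin Δλ · cos φ₂ , cos φ₁ · sin φ₂ − sin φ₁ · cos φ₂ · cos Δλ )
  = atan2(-0.21955, -0.83538) = -165.275° → normalised to [0°, 360°): 194.725°.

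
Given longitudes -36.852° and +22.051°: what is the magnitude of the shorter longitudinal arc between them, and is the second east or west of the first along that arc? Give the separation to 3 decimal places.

Raw difference: 22.051 − -36.852 = 58.903°.
Normalise into (−180°, 180°]: 58.903° stays 58.903°.
Positive ⇒ the second point lies to the east; separation 58.903°.

58.903° east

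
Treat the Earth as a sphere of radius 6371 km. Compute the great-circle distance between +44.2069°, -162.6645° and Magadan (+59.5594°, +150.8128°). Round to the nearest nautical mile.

Δλ = 150.8128 − -162.6645 = 313.4773°; wrapped into (−180°, 180°]: -46.5227°.
Δφ = 59.5594 − 44.2069 = 15.3525°.
a = sin²(Δφ/2) + cos φ₁ · cos φ₂ · sin²(Δλ/2) = 0.074486.
c = 2·atan2(√a, √(1−a)) = 0.55286 rad → d = 6371·c ≈ 3522.24 km ≈ 1901.86 nmi.

1902 nmi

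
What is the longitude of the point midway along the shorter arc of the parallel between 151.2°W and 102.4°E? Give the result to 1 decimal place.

Signed shortest Δλ from -151.2° to +102.4° is -106.4°.
Midpoint longitude = -151.2° + (-106.4°)/2 = -151.2° − 53.2° = -204.4°.
Normalise into (−180°, 180°]: +155.6°.
(The naïve average (-151.2 + +102.4)/2 = -24.4° is on the wrong side of the globe.)

155.6°E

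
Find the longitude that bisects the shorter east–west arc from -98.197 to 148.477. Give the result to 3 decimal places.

-154.860°

Signed shortest Δλ from -98.197° to +148.477° is -113.326°.
Midpoint longitude = -98.197° + (-113.326°)/2 = -98.197° − 56.663° = -154.860°.
(The naïve average (-98.197 + +148.477)/2 = 25.14° is on the wrong side of the globe.)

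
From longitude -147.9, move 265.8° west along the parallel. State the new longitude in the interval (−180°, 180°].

-53.7°

Start at -147.9°; shift −265.8° → -413.7°.
-413.7° lies outside (−180°, 180°]; add 360° → -53.7°.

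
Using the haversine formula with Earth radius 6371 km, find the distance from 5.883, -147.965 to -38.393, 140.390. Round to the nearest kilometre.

Δλ = 140.390 − -147.965 = 288.355°; wrapped into (−180°, 180°]: -71.645°.
Δφ = -38.393 − 5.883 = -44.276°.
a = sin²(Δφ/2) + cos φ₁ · cos φ₂ · sin²(Δλ/2) = 0.409072.
c = 2·atan2(√a, √(1−a)) = 1.38792 rad → d = 6371·c ≈ 8842.46 km.

8842 km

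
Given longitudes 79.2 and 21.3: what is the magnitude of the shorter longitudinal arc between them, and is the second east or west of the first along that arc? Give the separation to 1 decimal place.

57.9° west

Raw difference: 21.3 − 79.2 = -57.9°.
Normalise into (−180°, 180°]: -57.9° stays -57.9°.
Negative ⇒ the second point lies to the west; separation 57.9°.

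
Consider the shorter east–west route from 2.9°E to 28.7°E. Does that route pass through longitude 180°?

No

Signed shortest Δλ = ((28.7 − 2.9 + 180) mod 360) − 180 = 25.8°.
Going east by 25.8° from +2.9° reaches +28.7° without touching 180°.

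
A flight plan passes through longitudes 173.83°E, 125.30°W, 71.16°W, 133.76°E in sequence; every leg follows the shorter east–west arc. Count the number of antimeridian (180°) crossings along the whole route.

Leg 1: +173.83° → -125.30°, shortest Δλ = 60.87° (east) — crosses 180°.
Leg 2: -125.30° → -71.16°, shortest Δλ = 54.14° (east) — does not cross 180°.
Leg 3: -71.16° → +133.76°, shortest Δλ = -155.08° (west) — crosses 180°.
Total crossings: 2.

2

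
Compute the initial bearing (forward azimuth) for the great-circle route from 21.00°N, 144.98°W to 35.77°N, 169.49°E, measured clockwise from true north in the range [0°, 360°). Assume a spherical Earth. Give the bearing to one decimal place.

300.6°

Δλ = 169.49 − -144.98 = 314.47°; wrapped into (−180°, 180°]: -45.53°.
θ = atan2( sin Δλ · cos φ₂ , cos φ₁ · sin φ₂ − sin φ₁ · cos φ₂ · cos Δλ )
  = atan2(-0.57901, 0.34201) = -59.430° → normalised to [0°, 360°): 300.570°.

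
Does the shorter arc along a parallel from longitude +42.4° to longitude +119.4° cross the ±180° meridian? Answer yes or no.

Signed shortest Δλ = ((119.4 − 42.4 + 180) mod 360) − 180 = 77.0°.
Going east by 77.0° from +42.4° reaches +119.4° without touching 180°.

No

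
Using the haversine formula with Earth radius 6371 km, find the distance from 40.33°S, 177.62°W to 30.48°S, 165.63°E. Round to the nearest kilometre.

Δλ = 165.63 − -177.62 = 343.25°; wrapped into (−180°, 180°]: -16.75°.
Δφ = -30.48 − -40.33 = 9.85°.
a = sin²(Δφ/2) + cos φ₁ · cos φ₂ · sin²(Δλ/2) = 0.021308.
c = 2·atan2(√a, √(1−a)) = 0.29299 rad → d = 6371·c ≈ 1866.65 km.

1867 km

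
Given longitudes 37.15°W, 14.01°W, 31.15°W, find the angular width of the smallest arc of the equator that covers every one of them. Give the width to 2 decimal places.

Sort the longitudes: -37.15°, -31.15°, -14.01°.
Eastward gaps between consecutive values (wrapping around): 6.00°, 17.14°, 336.86°.
Largest gap = 336.86° ⇒ minimal covering band is its complement: 360° − 336.86° = 23.14°.
Band runs from -37.15° eastward to -14.01°.

23.14°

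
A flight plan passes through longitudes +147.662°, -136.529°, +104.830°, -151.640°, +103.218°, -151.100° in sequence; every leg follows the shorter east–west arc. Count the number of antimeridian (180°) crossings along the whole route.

5

Leg 1: +147.662° → -136.529°, shortest Δλ = 75.809° (east) — crosses 180°.
Leg 2: -136.529° → +104.830°, shortest Δλ = -118.641° (west) — crosses 180°.
Leg 3: +104.830° → -151.640°, shortest Δλ = 103.53° (east) — crosses 180°.
Leg 4: -151.640° → +103.218°, shortest Δλ = -105.142° (west) — crosses 180°.
Leg 5: +103.218° → -151.100°, shortest Δλ = 105.682° (east) — crosses 180°.
Total crossings: 5.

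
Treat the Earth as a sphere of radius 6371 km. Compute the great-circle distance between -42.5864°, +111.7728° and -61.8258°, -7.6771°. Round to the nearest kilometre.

Δλ = -7.6771 − 111.7728 = -119.4499°.
Δφ = -61.8258 − -42.5864 = -19.2394°.
a = sin²(Δφ/2) + cos φ₁ · cos φ₂ · sin²(Δλ/2) = 0.287196.
c = 2·atan2(√a, √(1−a)) = 1.13116 rad → d = 6371·c ≈ 7206.64 km.

7207 km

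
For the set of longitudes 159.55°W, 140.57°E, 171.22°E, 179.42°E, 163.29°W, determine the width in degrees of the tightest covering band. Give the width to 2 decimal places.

59.88°

Sort the longitudes: -163.29°, -159.55°, +140.57°, +171.22°, +179.42°.
Eastward gaps between consecutive values (wrapping around): 3.74°, 300.12°, 30.65°, 8.20°, 17.29°.
Largest gap = 300.12° ⇒ minimal covering band is its complement: 360° − 300.12° = 59.88°.
Band runs from +140.57° eastward to -159.55°, crossing the antimeridian.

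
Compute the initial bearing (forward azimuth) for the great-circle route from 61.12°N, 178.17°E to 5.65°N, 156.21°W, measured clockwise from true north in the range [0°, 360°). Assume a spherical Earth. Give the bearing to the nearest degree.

Δλ = -156.21 − 178.17 = -334.38°; wrapped into (−180°, 180°]: 25.62°.
θ = atan2( sin Δλ · cos φ₂ , cos φ₁ · sin φ₂ − sin φ₁ · cos φ₂ · cos Δλ )
  = atan2(0.43030, -0.73816) = 149.760° → normalised to [0°, 360°): 149.760°.

150°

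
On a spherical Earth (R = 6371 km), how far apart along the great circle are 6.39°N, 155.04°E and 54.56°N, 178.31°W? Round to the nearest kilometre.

Δλ = -178.31 − 155.04 = -333.35°; wrapped into (−180°, 180°]: 26.65°.
Δφ = 54.56 − 6.39 = 48.17°.
a = sin²(Δφ/2) + cos φ₁ · cos φ₂ · sin²(Δλ/2) = 0.197148.
c = 2·atan2(√a, √(1−a)) = 0.92015 rad → d = 6371·c ≈ 5862.25 km.

5862 km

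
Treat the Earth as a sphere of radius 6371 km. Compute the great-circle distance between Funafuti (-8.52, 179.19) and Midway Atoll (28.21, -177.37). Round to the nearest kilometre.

4101 km

Δλ = -177.37 − 179.19 = -356.56°; wrapped into (−180°, 180°]: 3.44°.
Δφ = 28.21 − -8.52 = 36.73°.
a = sin²(Δφ/2) + cos φ₁ · cos φ₂ · sin²(Δλ/2) = 0.100054.
c = 2·atan2(√a, √(1−a)) = 0.64368 rad → d = 6371·c ≈ 4100.89 km.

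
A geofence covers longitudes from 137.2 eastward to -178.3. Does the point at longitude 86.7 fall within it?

Band width going east from +137.2° to -178.3°: ((-178.3 − 137.2) mod 360) = 44.5°.
Offset of +86.7° east of the west edge: ((86.7 − 137.2) mod 360) = 309.5°.
309.5° > 44.5° ⇒ outside.

No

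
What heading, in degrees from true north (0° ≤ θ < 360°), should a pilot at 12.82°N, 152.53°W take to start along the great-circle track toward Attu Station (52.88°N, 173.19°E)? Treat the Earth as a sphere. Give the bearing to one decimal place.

333.0°

Δλ = 173.19 − -152.53 = 325.72°; wrapped into (−180°, 180°]: -34.28°.
θ = atan2( sin Δλ · cos φ₂ , cos φ₁ · sin φ₂ − sin φ₁ · cos φ₂ · cos Δλ )
  = atan2(-0.33991, 0.66685) = -27.009° → normalised to [0°, 360°): 332.991°.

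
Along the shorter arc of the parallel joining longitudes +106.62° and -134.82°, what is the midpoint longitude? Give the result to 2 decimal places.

+165.90°

Signed shortest Δλ from +106.62° to -134.82° is +118.56°.
Midpoint longitude = +106.62° + (+118.56°)/2 = +106.62° + 59.28° = +165.90°.
(The naïve average (+106.62 + -134.82)/2 = -14.1° is on the wrong side of the globe.)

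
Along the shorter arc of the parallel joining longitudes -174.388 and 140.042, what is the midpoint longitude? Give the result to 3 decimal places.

Signed shortest Δλ from -174.388° to +140.042° is -45.570°.
Midpoint longitude = -174.388° + (-45.570°)/2 = -174.388° − 22.785° = -197.173°.
Normalise into (−180°, 180°]: +162.827°.
(The naïve average (-174.388 + +140.042)/2 = -17.173° is on the wrong side of the globe.)

+162.827°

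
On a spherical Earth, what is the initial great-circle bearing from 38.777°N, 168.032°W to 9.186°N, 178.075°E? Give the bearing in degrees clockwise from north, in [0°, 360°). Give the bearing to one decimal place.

Δλ = 178.075 − -168.032 = 346.107°; wrapped into (−180°, 180°]: -13.893°.
θ = atan2( sin Δλ · cos φ₂ , cos φ₁ · sin φ₂ − sin φ₁ · cos φ₂ · cos Δλ )
  = atan2(-0.23703, -0.47572) = -153.515° → normalised to [0°, 360°): 206.485°.

206.5°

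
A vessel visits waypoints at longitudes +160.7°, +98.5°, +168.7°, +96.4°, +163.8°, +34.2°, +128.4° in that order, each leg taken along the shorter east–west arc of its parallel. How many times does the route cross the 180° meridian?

Leg 1: +160.7° → +98.5°, shortest Δλ = -62.2° (west) — does not cross 180°.
Leg 2: +98.5° → +168.7°, shortest Δλ = 70.2° (east) — does not cross 180°.
Leg 3: +168.7° → +96.4°, shortest Δλ = -72.3° (west) — does not cross 180°.
Leg 4: +96.4° → +163.8°, shortest Δλ = 67.4° (east) — does not cross 180°.
Leg 5: +163.8° → +34.2°, shortest Δλ = -129.6° (west) — does not cross 180°.
Leg 6: +34.2° → +128.4°, shortest Δλ = 94.2° (east) — does not cross 180°.
Total crossings: 0.

0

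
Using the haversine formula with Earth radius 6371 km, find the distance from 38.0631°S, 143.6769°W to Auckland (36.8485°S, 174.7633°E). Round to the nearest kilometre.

Δλ = 174.7633 − -143.6769 = 318.4402°; wrapped into (−180°, 180°]: -41.5598°.
Δφ = -36.8485 − -38.0631 = 1.2146°.
a = sin²(Δφ/2) + cos φ₁ · cos φ₂ · sin²(Δλ/2) = 0.079415.
c = 2·atan2(√a, √(1−a)) = 0.57135 rad → d = 6371·c ≈ 3640.08 km.

3640 km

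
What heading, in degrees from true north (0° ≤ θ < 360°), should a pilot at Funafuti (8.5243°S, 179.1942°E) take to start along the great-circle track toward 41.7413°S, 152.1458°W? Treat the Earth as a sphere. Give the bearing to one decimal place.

Δλ = -152.1458 − 179.1942 = -331.3400°; wrapped into (−180°, 180°]: 28.6600°.
θ = atan2( sin Δλ · cos φ₂ , cos φ₁ · sin φ₂ − sin φ₁ · cos φ₂ · cos Δλ )
  = atan2(0.35787, -0.56136) = 147.483° → normalised to [0°, 360°): 147.483°.

147.5°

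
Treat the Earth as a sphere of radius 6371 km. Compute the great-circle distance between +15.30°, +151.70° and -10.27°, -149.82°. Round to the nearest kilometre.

7040 km

Δλ = -149.82 − 151.70 = -301.52°; wrapped into (−180°, 180°]: 58.48°.
Δφ = -10.27 − 15.30 = -25.57°.
a = sin²(Δφ/2) + cos φ₁ · cos φ₂ · sin²(Δλ/2) = 0.275429.
c = 2·atan2(√a, √(1−a)) = 1.10499 rad → d = 6371·c ≈ 7039.90 km.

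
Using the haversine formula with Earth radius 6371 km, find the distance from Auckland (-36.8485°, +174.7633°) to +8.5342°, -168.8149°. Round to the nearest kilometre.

5329 km

Δλ = -168.8149 − 174.7633 = -343.5782°; wrapped into (−180°, 180°]: 16.4218°.
Δφ = 8.5342 − -36.8485 = 45.3827°.
a = sin²(Δφ/2) + cos φ₁ · cos φ₂ · sin²(Δλ/2) = 0.164957.
c = 2·atan2(√a, √(1−a)) = 0.83647 rad → d = 6371·c ≈ 5329.17 km.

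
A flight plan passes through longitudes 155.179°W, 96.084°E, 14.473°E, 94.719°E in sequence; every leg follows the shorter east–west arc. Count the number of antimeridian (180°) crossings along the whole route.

1

Leg 1: -155.179° → +96.084°, shortest Δλ = -108.737° (west) — crosses 180°.
Leg 2: +96.084° → +14.473°, shortest Δλ = -81.611° (west) — does not cross 180°.
Leg 3: +14.473° → +94.719°, shortest Δλ = 80.246° (east) — does not cross 180°.
Total crossings: 1.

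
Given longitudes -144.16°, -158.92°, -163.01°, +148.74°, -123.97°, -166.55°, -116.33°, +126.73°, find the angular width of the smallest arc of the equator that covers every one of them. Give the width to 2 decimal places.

116.94°

Sort the longitudes: -166.55°, -163.01°, -158.92°, -144.16°, -123.97°, -116.33°, +126.73°, +148.74°.
Eastward gaps between consecutive values (wrapping around): 3.54°, 4.09°, 14.76°, 20.19°, 7.64°, 243.06°, 22.01°, 44.71°.
Largest gap = 243.06° ⇒ minimal covering band is its complement: 360° − 243.06° = 116.94°.
Band runs from +126.73° eastward to -116.33°, crossing the antimeridian.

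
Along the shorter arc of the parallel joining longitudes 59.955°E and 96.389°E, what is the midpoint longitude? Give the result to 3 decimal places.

78.172°E

Signed shortest Δλ from +59.955° to +96.389° is +36.434°.
Midpoint longitude = +59.955° + (+36.434°)/2 = +59.955° + 18.217° = +78.172°.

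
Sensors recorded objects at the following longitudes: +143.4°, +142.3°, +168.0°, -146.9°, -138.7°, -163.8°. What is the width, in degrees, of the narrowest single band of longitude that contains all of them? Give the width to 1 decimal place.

79.0°

Sort the longitudes: -163.8°, -146.9°, -138.7°, +142.3°, +143.4°, +168.0°.
Eastward gaps between consecutive values (wrapping around): 16.9°, 8.2°, 281.0°, 1.1°, 24.6°, 28.2°.
Largest gap = 281.0° ⇒ minimal covering band is its complement: 360° − 281.0° = 79.0°.
Band runs from +142.3° eastward to -138.7°, crossing the antimeridian.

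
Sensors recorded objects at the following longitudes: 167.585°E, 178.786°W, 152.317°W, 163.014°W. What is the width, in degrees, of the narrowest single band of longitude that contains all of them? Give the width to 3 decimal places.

Sort the longitudes: -178.786°, -163.014°, -152.317°, +167.585°.
Eastward gaps between consecutive values (wrapping around): 15.772°, 10.697°, 319.902°, 13.629°.
Largest gap = 319.902° ⇒ minimal covering band is its complement: 360° − 319.902° = 40.098°.
Band runs from +167.585° eastward to -152.317°, crossing the antimeridian.

40.098°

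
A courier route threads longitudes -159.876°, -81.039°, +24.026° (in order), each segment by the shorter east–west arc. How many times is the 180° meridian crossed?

0

Leg 1: -159.876° → -81.039°, shortest Δλ = 78.837° (east) — does not cross 180°.
Leg 2: -81.039° → +24.026°, shortest Δλ = 105.065° (east) — does not cross 180°.
Total crossings: 0.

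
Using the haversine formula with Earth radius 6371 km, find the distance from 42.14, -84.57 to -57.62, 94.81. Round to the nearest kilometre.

18293 km

Δλ = 94.81 − -84.57 = 179.38°.
Δφ = -57.62 − 42.14 = -99.76°.
a = sin²(Δφ/2) + cos φ₁ · cos φ₂ · sin²(Δλ/2) = 0.981850.
c = 2·atan2(√a, √(1−a)) = 2.87133 rad → d = 6371·c ≈ 18293.23 km.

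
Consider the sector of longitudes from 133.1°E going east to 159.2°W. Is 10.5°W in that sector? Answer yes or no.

No

Band width going east from +133.1° to -159.2°: ((-159.2 − 133.1) mod 360) = 67.7°.
Offset of -10.5° east of the west edge: ((-10.5 − 133.1) mod 360) = 216.4°.
216.4° > 67.7° ⇒ outside.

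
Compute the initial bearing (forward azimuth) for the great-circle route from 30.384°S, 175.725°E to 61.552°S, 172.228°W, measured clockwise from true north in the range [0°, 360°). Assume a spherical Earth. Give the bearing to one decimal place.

Δλ = -172.228 − 175.725 = -347.953°; wrapped into (−180°, 180°]: 12.047°.
θ = atan2( sin Δλ · cos φ₂ , cos φ₁ · sin φ₂ − sin φ₁ · cos φ₂ · cos Δλ )
  = atan2(0.09942, -0.52286) = 169.234° → normalised to [0°, 360°): 169.234°.

169.2°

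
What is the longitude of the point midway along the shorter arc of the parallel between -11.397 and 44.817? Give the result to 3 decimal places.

Signed shortest Δλ from -11.397° to +44.817° is +56.214°.
Midpoint longitude = -11.397° + (+56.214°)/2 = -11.397° + 28.107° = +16.710°.

+16.710°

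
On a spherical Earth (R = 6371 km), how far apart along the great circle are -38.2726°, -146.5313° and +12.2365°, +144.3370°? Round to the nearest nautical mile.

Δλ = 144.3370 − -146.5313 = 290.8683°; wrapped into (−180°, 180°]: -69.1317°.
Δφ = 12.2365 − -38.2726 = 50.5091°.
a = sin²(Δφ/2) + cos φ₁ · cos φ₂ · sin²(Δλ/2) = 0.428988.
c = 2·atan2(√a, √(1−a)) = 1.42829 rad → d = 6371·c ≈ 9099.63 km ≈ 4913.41 nmi.

4913 nmi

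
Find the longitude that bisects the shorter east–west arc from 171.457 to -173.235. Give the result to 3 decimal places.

+179.111°

Signed shortest Δλ from +171.457° to -173.235° is +15.308°.
Midpoint longitude = +171.457° + (+15.308°)/2 = +171.457° + 7.654° = +179.111°.
(The naïve average (+171.457 + -173.235)/2 = -0.889° is on the wrong side of the globe.)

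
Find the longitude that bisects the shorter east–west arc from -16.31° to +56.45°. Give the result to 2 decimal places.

+20.07°

Signed shortest Δλ from -16.31° to +56.45° is +72.76°.
Midpoint longitude = -16.31° + (+72.76°)/2 = -16.31° + 36.38° = +20.07°.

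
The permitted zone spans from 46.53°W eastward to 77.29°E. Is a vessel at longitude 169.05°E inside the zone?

Band width going east from -46.53° to +77.29°: ((77.29 − -46.53) mod 360) = 123.82°.
Offset of +169.05° east of the west edge: ((169.05 − -46.53) mod 360) = 215.58°.
215.58° > 123.82° ⇒ outside.

No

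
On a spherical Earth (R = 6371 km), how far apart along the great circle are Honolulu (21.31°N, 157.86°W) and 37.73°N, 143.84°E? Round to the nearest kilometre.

5831 km

Δλ = 143.84 − -157.86 = 301.70°; wrapped into (−180°, 180°]: -58.30°.
Δφ = 37.73 − 21.31 = 16.42°.
a = sin²(Δφ/2) + cos φ₁ · cos φ₂ · sin²(Δλ/2) = 0.195215.
c = 2·atan2(√a, √(1−a)) = 0.91528 rad → d = 6371·c ≈ 5831.24 km.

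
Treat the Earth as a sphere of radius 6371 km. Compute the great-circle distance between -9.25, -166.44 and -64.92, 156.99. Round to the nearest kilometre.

Δλ = 156.99 − -166.44 = 323.43°; wrapped into (−180°, 180°]: -36.57°.
Δφ = -64.92 − -9.25 = -55.67°.
a = sin²(Δφ/2) + cos φ₁ · cos φ₂ · sin²(Δλ/2) = 0.259203.
c = 2·atan2(√a, √(1−a)) = 1.06832 rad → d = 6371·c ≈ 6806.29 km.

6806 km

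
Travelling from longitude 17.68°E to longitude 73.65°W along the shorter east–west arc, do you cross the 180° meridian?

No

Signed shortest Δλ = ((-73.65 − 17.68 + 180) mod 360) − 180 = -91.33°.
Going west by 91.33° from +17.68° reaches -73.65° without touching 180°.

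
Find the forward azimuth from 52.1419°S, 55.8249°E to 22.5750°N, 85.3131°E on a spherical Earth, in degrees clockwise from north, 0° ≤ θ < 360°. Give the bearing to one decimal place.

27.6°

Δλ = 85.3131 − 55.8249 = 29.4882°.
θ = atan2( sin Δλ · cos φ₂ , cos φ₁ · sin φ₂ − sin φ₁ · cos φ₂ · cos Δλ )
  = atan2(0.45453, 0.87019) = 27.579° → normalised to [0°, 360°): 27.579°.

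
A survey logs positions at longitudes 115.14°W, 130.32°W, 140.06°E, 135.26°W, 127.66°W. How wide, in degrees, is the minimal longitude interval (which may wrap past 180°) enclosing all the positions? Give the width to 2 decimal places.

104.80°

Sort the longitudes: -135.26°, -130.32°, -127.66°, -115.14°, +140.06°.
Eastward gaps between consecutive values (wrapping around): 4.94°, 2.66°, 12.52°, 255.20°, 84.68°.
Largest gap = 255.20° ⇒ minimal covering band is its complement: 360° − 255.20° = 104.80°.
Band runs from +140.06° eastward to -115.14°, crossing the antimeridian.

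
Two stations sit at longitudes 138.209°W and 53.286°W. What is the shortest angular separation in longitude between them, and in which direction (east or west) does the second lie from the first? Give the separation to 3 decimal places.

84.923° east

Raw difference: -53.286 − -138.209 = 84.923°.
Normalise into (−180°, 180°]: 84.923° stays 84.923°.
Positive ⇒ the second point lies to the east; separation 84.923°.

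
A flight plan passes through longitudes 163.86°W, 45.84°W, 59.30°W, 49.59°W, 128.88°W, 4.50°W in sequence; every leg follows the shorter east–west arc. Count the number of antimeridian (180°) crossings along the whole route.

Leg 1: -163.86° → -45.84°, shortest Δλ = 118.02° (east) — does not cross 180°.
Leg 2: -45.84° → -59.30°, shortest Δλ = -13.46° (west) — does not cross 180°.
Leg 3: -59.30° → -49.59°, shortest Δλ = 9.71° (east) — does not cross 180°.
Leg 4: -49.59° → -128.88°, shortest Δλ = -79.29° (west) — does not cross 180°.
Leg 5: -128.88° → -4.50°, shortest Δλ = 124.38° (east) — does not cross 180°.
Total crossings: 0.

0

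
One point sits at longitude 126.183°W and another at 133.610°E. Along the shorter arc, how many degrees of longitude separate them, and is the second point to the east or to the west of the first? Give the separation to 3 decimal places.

Raw difference: 133.610 − -126.183 = 259.793°.
Normalise into (−180°, 180°]: 259.793° − 360° = -100.207°.
Negative ⇒ the second point lies to the west; separation 100.207°.

100.207° west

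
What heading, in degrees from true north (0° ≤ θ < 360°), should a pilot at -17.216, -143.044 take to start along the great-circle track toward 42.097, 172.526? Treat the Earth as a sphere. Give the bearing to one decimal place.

Δλ = 172.526 − -143.044 = 315.570°; wrapped into (−180°, 180°]: -44.430°.
θ = atan2( sin Δλ · cos φ₂ , cos φ₁ · sin φ₂ − sin φ₁ · cos φ₂ · cos Δλ )
  = atan2(-0.51944, 0.79718) = -33.088° → normalised to [0°, 360°): 326.912°.

326.9°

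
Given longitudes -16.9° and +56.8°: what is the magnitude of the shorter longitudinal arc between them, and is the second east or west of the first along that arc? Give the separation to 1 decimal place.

Raw difference: 56.8 − -16.9 = 73.7°.
Normalise into (−180°, 180°]: 73.7° stays 73.7°.
Positive ⇒ the second point lies to the east; separation 73.7°.

73.7° east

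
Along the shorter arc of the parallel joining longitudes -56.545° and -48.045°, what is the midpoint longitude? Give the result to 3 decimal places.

-52.295°

Signed shortest Δλ from -56.545° to -48.045° is +8.500°.
Midpoint longitude = -56.545° + (+8.500°)/2 = -56.545° + 4.250° = -52.295°.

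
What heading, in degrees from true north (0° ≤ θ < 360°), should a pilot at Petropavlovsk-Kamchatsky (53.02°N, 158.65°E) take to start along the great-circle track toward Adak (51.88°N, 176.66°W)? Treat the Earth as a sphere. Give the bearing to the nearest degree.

84°

Δλ = -176.66 − 158.65 = -335.31°; wrapped into (−180°, 180°]: 24.69°.
θ = atan2( sin Δλ · cos φ₂ , cos φ₁ · sin φ₂ − sin φ₁ · cos φ₂ · cos Δλ )
  = atan2(0.25786, 0.02519) = 84.421° → normalised to [0°, 360°): 84.421°.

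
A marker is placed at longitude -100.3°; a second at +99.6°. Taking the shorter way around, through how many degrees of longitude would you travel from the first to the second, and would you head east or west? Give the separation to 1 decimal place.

160.1° west

Raw difference: 99.6 − -100.3 = 199.9°.
Normalise into (−180°, 180°]: 199.9° − 360° = -160.1°.
Negative ⇒ the second point lies to the west; separation 160.1°.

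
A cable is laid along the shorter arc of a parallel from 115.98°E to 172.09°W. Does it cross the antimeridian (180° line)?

Naïve |-172.09 − 115.98| = 288.07° > 180°, so the shorter arc goes the other way round — across 180°.
Signed shortest Δλ = ((-172.09 − 115.98 + 180) mod 360) − 180 = 71.93°.
Going east by 71.93° from +115.98° passes through 180° before reaching -172.09°.

Yes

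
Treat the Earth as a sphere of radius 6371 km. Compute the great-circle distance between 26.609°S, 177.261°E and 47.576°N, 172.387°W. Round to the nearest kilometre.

Δλ = -172.387 − 177.261 = -349.648°; wrapped into (−180°, 180°]: 10.352°.
Δφ = 47.576 − -26.609 = 74.185°.
a = sin²(Δφ/2) + cos φ₁ · cos φ₂ · sin²(Δλ/2) = 0.368643.
c = 2·atan2(√a, √(1−a)) = 1.30496 rad → d = 6371·c ≈ 8313.91 km.

8314 km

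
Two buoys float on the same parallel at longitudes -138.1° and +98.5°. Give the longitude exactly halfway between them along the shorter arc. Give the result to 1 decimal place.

+160.2°

Signed shortest Δλ from -138.1° to +98.5° is -123.4°.
Midpoint longitude = -138.1° + (-123.4°)/2 = -138.1° − 61.7° = -199.8°.
Normalise into (−180°, 180°]: +160.2°.
(The naïve average (-138.1 + +98.5)/2 = -19.8° is on the wrong side of the globe.)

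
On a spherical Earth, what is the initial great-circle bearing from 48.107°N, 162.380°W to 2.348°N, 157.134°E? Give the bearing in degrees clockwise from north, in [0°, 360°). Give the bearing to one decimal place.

Δλ = 157.134 − -162.380 = 319.514°; wrapped into (−180°, 180°]: -40.486°.
θ = atan2( sin Δλ · cos φ₂ , cos φ₁ · sin φ₂ − sin φ₁ · cos φ₂ · cos Δλ )
  = atan2(-0.64872, -0.53833) = -129.687° → normalised to [0°, 360°): 230.313°.

230.3°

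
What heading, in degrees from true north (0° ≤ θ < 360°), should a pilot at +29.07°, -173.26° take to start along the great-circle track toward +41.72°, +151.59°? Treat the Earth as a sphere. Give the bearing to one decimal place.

303.6°

Δλ = 151.59 − -173.26 = 324.85°; wrapped into (−180°, 180°]: -35.15°.
θ = atan2( sin Δλ · cos φ₂ , cos φ₁ · sin φ₂ − sin φ₁ · cos φ₂ · cos Δλ )
  = atan2(-0.42972, 0.28513) = -56.435° → normalised to [0°, 360°): 303.565°.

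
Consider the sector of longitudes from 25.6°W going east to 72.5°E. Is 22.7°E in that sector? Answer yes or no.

Band width going east from -25.6° to +72.5°: ((72.5 − -25.6) mod 360) = 98.1°.
Offset of +22.7° east of the west edge: ((22.7 − -25.6) mod 360) = 48.3°.
48.3° ≤ 98.1° ⇒ inside.

Yes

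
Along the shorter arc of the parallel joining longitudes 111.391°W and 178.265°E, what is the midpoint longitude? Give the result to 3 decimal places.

Signed shortest Δλ from -111.391° to +178.265° is -70.344°.
Midpoint longitude = -111.391° + (-70.344°)/2 = -111.391° − 35.172° = -146.563°.
(The naïve average (-111.391 + +178.265)/2 = 33.437° is on the wrong side of the globe.)

146.563°W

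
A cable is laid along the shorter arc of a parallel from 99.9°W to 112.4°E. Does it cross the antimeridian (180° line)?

Yes

Naïve |112.4 − -99.9| = 212.3° > 180°, so the shorter arc goes the other way round — across 180°.
Signed shortest Δλ = ((112.4 − -99.9 + 180) mod 360) − 180 = -147.7°.
Going west by 147.7° from -99.9° passes through 180° before reaching +112.4°.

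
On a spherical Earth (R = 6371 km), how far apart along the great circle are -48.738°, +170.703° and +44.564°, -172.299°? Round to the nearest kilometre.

10506 km

Δλ = -172.299 − 170.703 = -343.002°; wrapped into (−180°, 180°]: 16.998°.
Δφ = 44.564 − -48.738 = 93.302°.
a = sin²(Δφ/2) + cos φ₁ · cos φ₂ · sin²(Δλ/2) = 0.539063.
c = 2·atan2(√a, √(1−a)) = 1.64900 rad → d = 6371·c ≈ 10505.79 km.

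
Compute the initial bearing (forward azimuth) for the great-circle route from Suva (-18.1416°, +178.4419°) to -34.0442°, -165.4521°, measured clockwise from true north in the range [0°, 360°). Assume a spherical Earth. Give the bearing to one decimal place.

Δλ = -165.4521 − 178.4419 = -343.8940°; wrapped into (−180°, 180°]: 16.1060°.
θ = atan2( sin Δλ · cos φ₂ , cos φ₁ · sin φ₂ − sin φ₁ · cos φ₂ · cos Δλ )
  = atan2(0.22987, -0.28413) = 141.026° → normalised to [0°, 360°): 141.026°.

141.0°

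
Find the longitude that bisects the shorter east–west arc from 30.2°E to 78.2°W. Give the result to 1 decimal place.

Signed shortest Δλ from +30.2° to -78.2° is -108.4°.
Midpoint longitude = +30.2° + (-108.4°)/2 = +30.2° − 54.2° = -24.0°.

24.0°W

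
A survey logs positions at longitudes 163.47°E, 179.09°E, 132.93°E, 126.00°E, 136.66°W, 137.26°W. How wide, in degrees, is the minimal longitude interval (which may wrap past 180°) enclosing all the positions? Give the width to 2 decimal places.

Sort the longitudes: -137.26°, -136.66°, +126.00°, +132.93°, +163.47°, +179.09°.
Eastward gaps between consecutive values (wrapping around): 0.60°, 262.66°, 6.93°, 30.54°, 15.62°, 43.65°.
Largest gap = 262.66° ⇒ minimal covering band is its complement: 360° − 262.66° = 97.34°.
Band runs from +126.00° eastward to -136.66°, crossing the antimeridian.

97.34°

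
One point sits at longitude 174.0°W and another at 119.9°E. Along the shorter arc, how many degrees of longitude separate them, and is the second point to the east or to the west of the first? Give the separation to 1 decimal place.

66.1° west

Raw difference: 119.9 − -174.0 = 293.9°.
Normalise into (−180°, 180°]: 293.9° − 360° = -66.1°.
Negative ⇒ the second point lies to the west; separation 66.1°.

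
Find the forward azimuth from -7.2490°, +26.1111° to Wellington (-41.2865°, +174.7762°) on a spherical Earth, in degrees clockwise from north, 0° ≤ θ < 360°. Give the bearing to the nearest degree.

Δλ = 174.7762 − 26.1111 = 148.6651°.
θ = atan2( sin Δλ · cos φ₂ , cos φ₁ · sin φ₂ − sin φ₁ · cos φ₂ · cos Δλ )
  = atan2(0.39077, -0.73554) = 152.020° → normalised to [0°, 360°): 152.020°.

152°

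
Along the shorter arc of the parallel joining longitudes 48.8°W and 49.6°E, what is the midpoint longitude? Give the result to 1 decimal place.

Signed shortest Δλ from -48.8° to +49.6° is +98.4°.
Midpoint longitude = -48.8° + (+98.4°)/2 = -48.8° + 49.2° = +0.4°.

0.4°E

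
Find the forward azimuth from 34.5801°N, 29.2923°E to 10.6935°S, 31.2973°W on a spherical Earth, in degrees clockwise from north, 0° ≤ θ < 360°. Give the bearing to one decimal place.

243.5°

Δλ = -31.2973 − 29.2923 = -60.5896°.
θ = atan2( sin Δλ · cos φ₂ , cos φ₁ · sin φ₂ − sin φ₁ · cos φ₂ · cos Δλ )
  = atan2(-0.85600, -0.42664) = -116.492° → normalised to [0°, 360°): 243.508°.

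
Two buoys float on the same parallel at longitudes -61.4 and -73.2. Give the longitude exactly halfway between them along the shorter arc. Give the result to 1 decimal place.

-67.3°

Signed shortest Δλ from -61.4° to -73.2° is -11.8°.
Midpoint longitude = -61.4° + (-11.8°)/2 = -61.4° − 5.9° = -67.3°.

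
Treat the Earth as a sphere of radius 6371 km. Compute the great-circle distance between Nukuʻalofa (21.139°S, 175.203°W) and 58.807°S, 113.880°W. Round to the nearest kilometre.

6371 km

Δλ = -113.880 − -175.203 = 61.323°.
Δφ = -58.807 − -21.139 = -37.668°.
a = sin²(Δφ/2) + cos φ₁ · cos φ₂ · sin²(Δλ/2) = 0.229847.
c = 2·atan2(√a, √(1−a)) = 1.00000 rad → d = 6371·c ≈ 6370.97 km.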